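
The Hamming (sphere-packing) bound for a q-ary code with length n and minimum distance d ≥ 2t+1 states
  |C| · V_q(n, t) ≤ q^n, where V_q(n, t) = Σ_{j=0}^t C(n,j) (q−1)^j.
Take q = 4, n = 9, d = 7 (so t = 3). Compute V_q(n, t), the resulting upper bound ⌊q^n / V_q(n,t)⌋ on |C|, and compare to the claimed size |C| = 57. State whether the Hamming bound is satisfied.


V_q(n, t) = 2620, q^n = 262144, Hamming bound = 100, |C| = 57 ≤ bound (satisfied).

Step 1: Compute V_q(n, t) = Σ_{j=0}^3 C(n, j) (q−1)^j.
  j = 0: C(9,0)·(3)^0 = 1·1 = 1.
  j = 1: C(9,1)·(3)^1 = 9·3 = 27.
  j = 2: C(9,2)·(3)^2 = 36·9 = 324.
  j = 3: C(9,3)·(3)^3 = 84·27 = 2268.
  V_q(n, t) = 1 + 27 + 324 + 2268 = 2620.
Step 2: q^n = 4^9 = 262144.
Step 3: Hamming bound ⌊q^n / V_q(n,t)⌋ = ⌊262144/2620⌋ = 100.
Step 4: Compare |C| = 57 to 100: satisfied.
The claimed |C| lies below the Hamming bound.


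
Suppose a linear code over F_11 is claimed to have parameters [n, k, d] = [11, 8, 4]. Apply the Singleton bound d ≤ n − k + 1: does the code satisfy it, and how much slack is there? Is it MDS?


Singleton RHS = n − k + 1 = 4, slack = 0, bound satisfied, MDS.

Singleton bound: d ≤ n − k + 1.
Here n = 11, k = 8, so n − k + 1 = 4.
Given d = 4, check d ≤ 4: YES.
Slack = (n − k + 1) − d = 0.
The code is MDS (slack = 0).
Description: the claimed parameters are [11, 8, 4]_11; such a code would be MDS (meets Singleton bound).


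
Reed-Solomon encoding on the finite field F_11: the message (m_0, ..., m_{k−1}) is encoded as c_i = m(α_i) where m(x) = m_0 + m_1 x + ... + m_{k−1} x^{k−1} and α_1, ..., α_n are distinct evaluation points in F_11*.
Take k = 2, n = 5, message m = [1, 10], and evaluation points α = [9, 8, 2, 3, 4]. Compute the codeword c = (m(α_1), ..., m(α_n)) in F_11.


c = [3, 4, 10, 9, 8]

Message polynomial: m(x) = 1 + 10·x (mod 11).
For each evaluation point α_i, compute m(α_i) mod 11:
  α_1 = 9: Horner steps 10 → 3, so m(9) = 3.
  α_2 = 8: Horner steps 10 → 4, so m(8) = 4.
  α_3 = 2: Horner steps 10 → 10, so m(2) = 10.
  α_4 = 3: Horner steps 10 → 9, so m(3) = 9.
  α_5 = 4: Horner steps 10 → 8, so m(4) = 8.
Codeword c = [3, 4, 10, 9, 8] ∈ F_11^5.


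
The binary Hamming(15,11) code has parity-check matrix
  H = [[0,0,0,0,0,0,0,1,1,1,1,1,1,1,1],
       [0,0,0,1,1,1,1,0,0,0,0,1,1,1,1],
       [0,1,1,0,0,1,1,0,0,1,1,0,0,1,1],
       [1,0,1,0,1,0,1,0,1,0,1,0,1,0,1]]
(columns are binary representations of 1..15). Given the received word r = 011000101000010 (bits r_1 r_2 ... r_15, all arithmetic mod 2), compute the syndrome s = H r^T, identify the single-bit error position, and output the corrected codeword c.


s = (0, 0, 0, 1)^T, error position = 1, corrected codeword c = 111000101000010

Compute s = H r^T mod 2 one row at a time:
  s_1 = 0 + 1 + 0 + 0 + 0 + 0 + 1 + 0 = 2 ≡ 0 (mod 2).
  s_2 = 0 + 0 + 0 + 1 + 0 + 0 + 1 + 0 = 2 ≡ 0 (mod 2).
  s_3 = 1 + 1 + 0 + 1 + 0 + 0 + 1 + 0 = 4 ≡ 0 (mod 2).
  s_4 = 0 + 1 + 0 + 1 + 1 + 0 + 0 + 0 = 3 ≡ 1 (mod 2).
s = (0, 0, 0, 1)^T — this equals column 1 of H (binary 0001), so error is at position 1.
Correct: flip bit 1 of r = 011000101000010 to get c = 111000101000010.


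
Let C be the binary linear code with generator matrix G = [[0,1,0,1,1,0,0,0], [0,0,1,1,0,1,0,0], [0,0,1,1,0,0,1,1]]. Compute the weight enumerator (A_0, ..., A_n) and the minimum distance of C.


Weight distribution: A_0 = 1, A_3 = 3, A_4 = 2, A_5 = 1, A_6 = 1. Minimum distance d = 3.

Enumerate all 2^3 = 8 messages m ∈ F_2^3.
For each, compute codeword c = mG in F_2^8, then tally its weight.
  m = 000 → c = 00000000, weight = 0.
  m = 100 → c = 01011000, weight = 3.
  m = 010 → c = 00110100, weight = 3.
  m = 110 → c = 01101100, weight = 4.
  m = 001 → c = 00110011, weight = 4.
  m = 101 → c = 01101011, weight = 5.
  m = 011 → c = 00000111, weight = 3.
  m = 111 → c = 01011111, weight = 6.
Tally weights:
  weight 0: 1 codewords.
  weight 3: 3 codewords.
  weight 4: 2 codewords.
  weight 5: 1 codewords.
  weight 6: 1 codewords.
Minimum distance d = smallest w > 0 with A_w > 0 = 3.
Sanity: Σ A_w = 8 = 2^3 = 8 ✓.


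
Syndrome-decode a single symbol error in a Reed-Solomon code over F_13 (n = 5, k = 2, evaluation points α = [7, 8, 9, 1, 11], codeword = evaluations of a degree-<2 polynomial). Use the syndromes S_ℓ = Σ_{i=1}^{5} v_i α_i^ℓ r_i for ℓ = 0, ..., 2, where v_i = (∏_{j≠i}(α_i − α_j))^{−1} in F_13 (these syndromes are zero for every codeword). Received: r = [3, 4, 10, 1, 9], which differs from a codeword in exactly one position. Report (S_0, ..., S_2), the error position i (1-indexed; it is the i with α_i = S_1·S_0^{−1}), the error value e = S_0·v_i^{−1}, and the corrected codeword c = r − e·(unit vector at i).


S = (11, 12, 6), error at position 1, error magnitude e = 5, c = [11, 4, 10, 1, 9].

Step 1: column multipliers v_i = (∏_{j≠i}(α_i − α_j))^{−1} mod 13.
  i = 1 (α = 7): (7−8)(7−9)(7−1)(7−11) = (−1)·(−2)·6·(−4) = −48 ≡ 4, so v_1 = 4^{−1} = 10 (mod 13).
  i = 2 (α = 8): (8−7)(8−9)(8−1)(8−11) = 1·(−1)·7·(−3) = 21 ≡ 8, so v_2 = 8^{−1} = 5 (mod 13).
  i = 3 (α = 9): (9−7)(9−8)(9−1)(9−11) = 2·1·8·(−2) = −32 ≡ 7, so v_3 = 7^{−1} = 2 (mod 13).
  i = 4 (α = 1): (1−7)(1−8)(1−9)(1−11) = (−6)·(−7)·(−8)·(−10) = 3360 ≡ 6, so v_4 = 6^{−1} = 11 (mod 13).
  i = 5 (α = 11): (11−7)(11−8)(11−9)(11−1) = 4·3·2·10 = 240 ≡ 6, so v_5 = 6^{−1} = 11 (mod 13).
  v = [10, 5, 2, 11, 11].
Step 2: syndromes of r = [3, 4, 10, 1, 9] (all sums mod 13).
  S_0 = Σ v_i r_i = 10·3 + 5·4 + 2·10 + 11·1 + 11·9 = 180 ≡ 11.
  S_1 = Σ v_i α_i r_i = 10·7·3 + 5·8·4 + 2·9·10 + 11·1·1 + 11·11·9 = 1650 ≡ 12.
  α_i^2 mod 13 = [10, 12, 3, 1, 4].
  S_2 = Σ v_i α_i^2 r_i = 10·10·3 + 5·12·4 + 2·3·10 + 11·1·1 + 11·4·9 = 1007 ≡ 6.
  S = (11, 12, 6) ≠ 0, so r is not a codeword (an error is present).
Step 3: locate the error. For a single error e at position i, S_ℓ = v_i·e·α_i^ℓ, so α_err = S_1/S_0.
  S_0^{−1} = 11^{−1} = 6 (mod 13), so α_err = 12·6 = 72 ≡ 7 = α_1. Error position i = 1.
  Consistency check: S_2/S_1 = 6·12 = 72 ≡ 7 = α_err ✓ (single-error assumption holds).
Step 4: error magnitude e = S_0/v_1 = S_0·∏_{j≠1}(α_1 − α_j) = 11·4 = 44 ≡ 5 (mod 13).
Step 5: correct position 1: c_1 = r_1 − e = 3 − 5 ≡ 11 (mod 13). Hence c = [11, 4, 10, 1, 9].
  Check: interpolating c through the α_i gives m(x) = 8 + 6·x (degree < 2) with m(α_i) = c_i for every i, so c is indeed a codeword.


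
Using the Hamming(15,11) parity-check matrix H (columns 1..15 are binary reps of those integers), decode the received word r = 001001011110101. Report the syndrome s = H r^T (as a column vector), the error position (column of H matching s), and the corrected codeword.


s = (0, 1, 1, 1)^T, error position = 7, corrected codeword c = 001001111110101

Compute s = H r^T mod 2 one row at a time:
  s_1 = 1 + 1 + 1 + 1 + 0 + 1 + 0 + 1 = 6 ≡ 0 (mod 2).
  s_2 = 0 + 0 + 1 + 0 + 0 + 1 + 0 + 1 = 3 ≡ 1 (mod 2).
  s_3 = 0 + 1 + 1 + 0 + 1 + 1 + 0 + 1 = 5 ≡ 1 (mod 2).
  s_4 = 0 + 1 + 0 + 0 + 1 + 1 + 1 + 1 = 5 ≡ 1 (mod 2).
s = (0, 1, 1, 1)^T — this equals column 7 of H (binary 0111), so error is at position 7.
Correct: flip bit 7 of r = 001001011110101 to get c = 001001111110101.


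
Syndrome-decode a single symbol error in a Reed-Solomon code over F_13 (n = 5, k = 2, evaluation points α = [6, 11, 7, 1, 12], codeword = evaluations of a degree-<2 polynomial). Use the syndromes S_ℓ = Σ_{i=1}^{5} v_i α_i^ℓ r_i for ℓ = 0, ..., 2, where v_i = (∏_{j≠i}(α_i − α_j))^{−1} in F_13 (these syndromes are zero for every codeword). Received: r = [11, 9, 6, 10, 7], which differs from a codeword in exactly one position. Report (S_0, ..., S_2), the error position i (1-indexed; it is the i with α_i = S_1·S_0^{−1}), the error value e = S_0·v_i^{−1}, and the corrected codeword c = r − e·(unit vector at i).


S = (11, 4, 5), error at position 2, error magnitude e = 10, c = [11, 12, 6, 10, 7].

Step 1: column multipliers v_i = (∏_{j≠i}(α_i − α_j))^{−1} mod 13.
  i = 1 (α = 6): (6−11)(6−7)(6−1)(6−12) = (−5)·(−1)·5·(−6) = −150 ≡ 6, so v_1 = 6^{−1} = 11 (mod 13).
  i = 2 (α = 11): (11−6)(11−7)(11−1)(11−12) = 5·4·10·(−1) = −200 ≡ 8, so v_2 = 8^{−1} = 5 (mod 13).
  i = 3 (α = 7): (7−6)(7−11)(7−1)(7−12) = 1·(−4)·6·(−5) = 120 ≡ 3, so v_3 = 3^{−1} = 9 (mod 13).
  i = 4 (α = 1): (1−6)(1−11)(1−7)(1−12) = (−5)·(−10)·(−6)·(−11) = 3300 ≡ 11, so v_4 = 11^{−1} = 6 (mod 13).
  i = 5 (α = 12): (12−6)(12−11)(12−7)(12−1) = 6·1·5·11 = 330 ≡ 5, so v_5 = 5^{−1} = 8 (mod 13).
  v = [11, 5, 9, 6, 8].
Step 2: syndromes of r = [11, 9, 6, 10, 7] (all sums mod 13).
  S_0 = Σ v_i r_i = 11·11 + 5·9 + 9·6 + 6·10 + 8·7 = 336 ≡ 11.
  S_1 = Σ v_i α_i r_i = 11·6·11 + 5·11·9 + 9·7·6 + 6·1·10 + 8·12·7 = 2331 ≡ 4.
  α_i^2 mod 13 = [10, 4, 10, 1, 1].
  S_2 = Σ v_i α_i^2 r_i = 11·10·11 + 5·4·9 + 9·10·6 + 6·1·10 + 8·1·7 = 2046 ≡ 5.
  S = (11, 4, 5) ≠ 0, so r is not a codeword (an error is present).
Step 3: locate the error. For a single error e at position i, S_ℓ = v_i·e·α_i^ℓ, so α_err = S_1/S_0.
  S_0^{−1} = 11^{−1} = 6 (mod 13), so α_err = 4·6 = 24 ≡ 11 = α_2. Error position i = 2.
  Consistency check: S_2/S_1 = 5·10 = 50 ≡ 11 = α_err ✓ (single-error assumption holds).
Step 4: error magnitude e = S_0/v_2 = S_0·∏_{j≠2}(α_2 − α_j) = 11·8 = 88 ≡ 10 (mod 13).
Step 5: correct position 2: c_2 = r_2 − e = 9 − 10 ≡ 12 (mod 13). Hence c = [11, 12, 6, 10, 7].
  Check: interpolating c through the α_i gives m(x) = 2 + 8·x (degree < 2) with m(α_i) = c_i for every i, so c is indeed a codeword.


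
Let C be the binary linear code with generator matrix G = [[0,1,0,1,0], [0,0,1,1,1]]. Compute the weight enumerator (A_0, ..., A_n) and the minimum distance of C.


Weight distribution: A_0 = 1, A_2 = 1, A_3 = 2. Minimum distance d = 2.

Enumerate all 2^2 = 4 messages m ∈ F_2^2.
For each, compute codeword c = mG in F_2^5, then tally its weight.
  m = 00 → c = 00000, weight = 0.
  m = 10 → c = 01010, weight = 2.
  m = 01 → c = 00111, weight = 3.
  m = 11 → c = 01101, weight = 3.
Tally weights:
  weight 0: 1 codewords.
  weight 2: 1 codewords.
  weight 3: 2 codewords.
Minimum distance d = smallest w > 0 with A_w > 0 = 2.
Sanity: Σ A_w = 4 = 2^2 = 4 ✓.


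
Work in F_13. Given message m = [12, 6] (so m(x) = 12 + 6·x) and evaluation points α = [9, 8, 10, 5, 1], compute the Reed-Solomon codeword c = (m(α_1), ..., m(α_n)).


c = [1, 8, 7, 3, 5]

Message polynomial: m(x) = 12 + 6·x (mod 13).
For each evaluation point α_i, compute m(α_i) mod 13:
  α_1 = 9: Horner steps 6 → 1, so m(9) = 1.
  α_2 = 8: Horner steps 6 → 8, so m(8) = 8.
  α_3 = 10: Horner steps 6 → 7, so m(10) = 7.
  α_4 = 5: Horner steps 6 → 3, so m(5) = 3.
  α_5 = 1: Horner steps 6 → 5, so m(1) = 5.
Codeword c = [1, 8, 7, 3, 5] ∈ F_13^5.


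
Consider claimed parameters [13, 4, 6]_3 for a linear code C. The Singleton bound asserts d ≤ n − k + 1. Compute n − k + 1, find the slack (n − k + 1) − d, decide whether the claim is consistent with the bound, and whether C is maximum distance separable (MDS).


Singleton RHS = n − k + 1 = 10, slack = 4, bound satisfied, not MDS.

Singleton bound: d ≤ n − k + 1.
Here n = 13, k = 4, so n − k + 1 = 10.
Given d = 6, check d ≤ 10: YES.
Slack = (n − k + 1) − d = 4.
The code is NOT MDS (slack = 4 > 0).
Description: the claimed parameters are [13, 4, 6]_3; such a code would be non-MDS.


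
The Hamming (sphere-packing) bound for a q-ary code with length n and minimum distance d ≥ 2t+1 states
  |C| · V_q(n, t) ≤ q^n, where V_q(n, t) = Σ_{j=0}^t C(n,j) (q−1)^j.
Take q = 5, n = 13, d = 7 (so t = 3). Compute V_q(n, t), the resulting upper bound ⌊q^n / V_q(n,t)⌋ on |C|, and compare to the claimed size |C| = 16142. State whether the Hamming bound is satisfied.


V_q(n, t) = 19605, q^n = 1220703125, Hamming bound = 62264, |C| = 16142 ≤ bound (satisfied).

Step 1: Compute V_q(n, t) = Σ_{j=0}^3 C(n, j) (q−1)^j.
  j = 0: C(13,0)·(4)^0 = 1·1 = 1.
  j = 1: C(13,1)·(4)^1 = 13·4 = 52.
  j = 2: C(13,2)·(4)^2 = 78·16 = 1248.
  j = 3: C(13,3)·(4)^3 = 286·64 = 18304.
  V_q(n, t) = 1 + 52 + 1248 + 18304 = 19605.
Step 2: q^n = 5^13 = 1220703125.
Step 3: Hamming bound ⌊q^n / V_q(n,t)⌋ = ⌊1220703125/19605⌋ = 62264.
Step 4: Compare |C| = 16142 to 62264: satisfied.
The claimed |C| lies below the Hamming bound.


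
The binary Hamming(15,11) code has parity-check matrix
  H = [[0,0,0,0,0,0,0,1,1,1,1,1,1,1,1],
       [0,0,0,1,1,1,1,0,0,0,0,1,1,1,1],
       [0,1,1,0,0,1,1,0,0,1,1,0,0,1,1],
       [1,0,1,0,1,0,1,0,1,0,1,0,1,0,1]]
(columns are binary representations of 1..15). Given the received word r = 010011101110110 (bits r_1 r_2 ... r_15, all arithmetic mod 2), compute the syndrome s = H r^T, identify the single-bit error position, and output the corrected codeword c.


s = (1, 1, 0, 1)^T, error position = 13, corrected codeword c = 010011101110010

Compute s = H r^T mod 2 one row at a time:
  s_1 = 0 + 1 + 1 + 1 + 0 + 1 + 1 + 0 = 5 ≡ 1 (mod 2).
  s_2 = 0 + 1 + 1 + 1 + 0 + 1 + 1 + 0 = 5 ≡ 1 (mod 2).
  s_3 = 1 + 0 + 1 + 1 + 1 + 1 + 1 + 0 = 6 ≡ 0 (mod 2).
  s_4 = 0 + 0 + 1 + 1 + 1 + 1 + 1 + 0 = 5 ≡ 1 (mod 2).
s = (1, 1, 0, 1)^T — this equals column 13 of H (binary 1101), so error is at position 13.
Correct: flip bit 13 of r = 010011101110110 to get c = 010011101110010.


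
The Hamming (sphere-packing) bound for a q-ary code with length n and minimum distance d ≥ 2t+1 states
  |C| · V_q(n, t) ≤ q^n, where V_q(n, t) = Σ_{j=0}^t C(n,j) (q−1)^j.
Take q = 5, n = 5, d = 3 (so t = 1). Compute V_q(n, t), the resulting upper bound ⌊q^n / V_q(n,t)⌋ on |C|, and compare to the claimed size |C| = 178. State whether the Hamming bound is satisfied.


V_q(n, t) = 21, q^n = 3125, Hamming bound = 148, |C| = 178 > bound (violated).

Step 1: Compute V_q(n, t) = Σ_{j=0}^1 C(n, j) (q−1)^j.
  j = 0: C(5,0)·(4)^0 = 1·1 = 1.
  j = 1: C(5,1)·(4)^1 = 5·4 = 20.
  V_q(n, t) = 1 + 20 = 21.
Step 2: q^n = 5^5 = 3125.
Step 3: Hamming bound ⌊q^n / V_q(n,t)⌋ = ⌊3125/21⌋ = 148.
Step 4: Compare |C| = 178 to 148: violated.
The claimed |C| lies above the Hamming bound, so no 5-ary code of length 5 with d ≥ 3 can have 178 codewords.


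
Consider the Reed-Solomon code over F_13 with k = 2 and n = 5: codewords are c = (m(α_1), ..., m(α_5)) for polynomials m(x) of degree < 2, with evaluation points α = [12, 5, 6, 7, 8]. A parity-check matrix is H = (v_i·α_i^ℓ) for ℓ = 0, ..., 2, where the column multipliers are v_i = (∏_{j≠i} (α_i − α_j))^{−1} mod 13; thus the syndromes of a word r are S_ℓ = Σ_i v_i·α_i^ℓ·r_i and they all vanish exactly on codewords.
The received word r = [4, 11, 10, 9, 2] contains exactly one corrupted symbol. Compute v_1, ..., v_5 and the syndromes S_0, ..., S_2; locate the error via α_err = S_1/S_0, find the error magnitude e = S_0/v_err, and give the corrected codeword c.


S = (10, 2, 3), error at position 5, error magnitude e = 7, c = [4, 11, 10, 9, 8].

Step 1: column multipliers v_i = (∏_{j≠i}(α_i − α_j))^{−1} mod 13.
  i = 1 (α = 12): (12−5)(12−6)(12−7)(12−8) = 7·6·5·4 = 840 ≡ 8, so v_1 = 8^{−1} = 5 (mod 13).
  i = 2 (α = 5): (5−12)(5−6)(5−7)(5−8) = (−7)·(−1)·(−2)·(−3) = 42 ≡ 3, so v_2 = 3^{−1} = 9 (mod 13).
  i = 3 (α = 6): (6−12)(6−5)(6−7)(6−8) = (−6)·1·(−1)·(−2) = −12 ≡ 1, so v_3 = 1^{−1} = 1 (mod 13).
  i = 4 (α = 7): (7−12)(7−5)(7−6)(7−8) = (−5)·2·1·(−1) = 10 ≡ 10, so v_4 = 10^{−1} = 4 (mod 13).
  i = 5 (α = 8): (8−12)(8−5)(8−6)(8−7) = (−4)·3·2·1 = −24 ≡ 2, so v_5 = 2^{−1} = 7 (mod 13).
  v = [5, 9, 1, 4, 7].
Step 2: syndromes of r = [4, 11, 10, 9, 2] (all sums mod 13).
  S_0 = Σ v_i r_i = 5·4 + 9·11 + 1·10 + 4·9 + 7·2 = 179 ≡ 10.
  S_1 = Σ v_i α_i r_i = 5·12·4 + 9·5·11 + 1·6·10 + 4·7·9 + 7·8·2 = 1159 ≡ 2.
  α_i^2 mod 13 = [1, 12, 10, 10, 12].
  S_2 = Σ v_i α_i^2 r_i = 5·1·4 + 9·12·11 + 1·10·10 + 4·10·9 + 7·12·2 = 1836 ≡ 3.
  S = (10, 2, 3) ≠ 0, so r is not a codeword (an error is present).
Step 3: locate the error. For a single error e at position i, S_ℓ = v_i·e·α_i^ℓ, so α_err = S_1/S_0.
  S_0^{−1} = 10^{−1} = 4 (mod 13), so α_err = 2·4 = 8 ≡ 8 = α_5. Error position i = 5.
  Consistency check: S_2/S_1 = 3·7 = 21 ≡ 8 = α_err ✓ (single-error assumption holds).
Step 4: error magnitude e = S_0/v_5 = S_0·∏_{j≠5}(α_5 − α_j) = 10·2 = 20 ≡ 7 (mod 13).
Step 5: correct position 5: c_5 = r_5 − e = 2 − 7 ≡ 8 (mod 13). Hence c = [4, 11, 10, 9, 8].
  Check: interpolating c through the α_i gives m(x) = 3 + 12·x (degree < 2) with m(α_i) = c_i for every i, so c is indeed a codeword.


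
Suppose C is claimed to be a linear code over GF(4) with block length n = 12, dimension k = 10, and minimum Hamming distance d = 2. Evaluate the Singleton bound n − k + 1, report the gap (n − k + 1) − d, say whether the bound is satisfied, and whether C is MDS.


Singleton RHS = n − k + 1 = 3, slack = 1, bound satisfied, not MDS.

Singleton bound: d ≤ n − k + 1.
Here n = 12, k = 10, so n − k + 1 = 3.
Given d = 2, check d ≤ 3: YES.
Slack = (n − k + 1) − d = 1.
The code is NOT MDS (slack = 1 > 0).
Description: the claimed parameters are [12, 10, 2]_4; such a code would be non-MDS.


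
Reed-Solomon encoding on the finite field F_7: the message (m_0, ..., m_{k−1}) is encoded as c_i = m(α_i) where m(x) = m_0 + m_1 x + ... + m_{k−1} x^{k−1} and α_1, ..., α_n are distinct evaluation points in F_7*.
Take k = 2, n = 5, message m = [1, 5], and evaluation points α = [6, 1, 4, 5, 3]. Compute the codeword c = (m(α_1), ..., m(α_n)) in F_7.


c = [3, 6, 0, 5, 2]

Message polynomial: m(x) = 1 + 5·x (mod 7).
For each evaluation point α_i, compute m(α_i) mod 7:
  α_1 = 6: Horner steps 5 → 3, so m(6) = 3.
  α_2 = 1: Horner steps 5 → 6, so m(1) = 6.
  α_3 = 4: Horner steps 5 → 0, so m(4) = 0.
  α_4 = 5: Horner steps 5 → 5, so m(5) = 5.
  α_5 = 3: Horner steps 5 → 2, so m(3) = 2.
Codeword c = [3, 6, 0, 5, 2] ∈ F_7^5.


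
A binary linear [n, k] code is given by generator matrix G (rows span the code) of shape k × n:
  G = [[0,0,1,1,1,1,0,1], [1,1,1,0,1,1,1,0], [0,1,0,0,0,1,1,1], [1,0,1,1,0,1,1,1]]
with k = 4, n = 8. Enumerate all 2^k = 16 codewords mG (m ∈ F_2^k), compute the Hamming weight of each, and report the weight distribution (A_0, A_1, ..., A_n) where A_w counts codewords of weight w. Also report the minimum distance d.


Weight distribution: A_0 = 1, A_3 = 4, A_4 = 5, A_5 = 4, A_6 = 2. Minimum distance d = 3.

Enumerate all 2^4 = 16 messages m ∈ F_2^4.
For each, compute codeword c = mG in F_2^8, then tally its weight.
  m = 0000 → c = 00000000, weight = 0.
  m = 1000 → c = 00111101, weight = 5.
  m = 0100 → c = 11101110, weight = 6.
  m = 1100 → c = 11010011, weight = 5.
  m = 0010 → c = 01000111, weight = 4.
  m = 1010 → c = 01111010, weight = 5.
  m = 0110 → c = 10101001, weight = 4.
  m = 1110 → c = 10010100, weight = 3.
  m = 0001 → c = 10110111, weight = 6.
  m = 1001 → c = 10001010, weight = 3.
  m = 0101 → c = 01011001, weight = 4.
  m = 1101 → c = 01100100, weight = 3.
  m = 0011 → c = 11110000, weight = 4.
  m = 1011 → c = 11001101, weight = 5.
  m = 0111 → c = 00011110, weight = 4.
  m = 1111 → c = 00100011, weight = 3.
Tally weights:
  weight 0: 1 codewords.
  weight 3: 4 codewords.
  weight 4: 5 codewords.
  weight 5: 4 codewords.
  weight 6: 2 codewords.
Minimum distance d = smallest w > 0 with A_w > 0 = 3.
Sanity: Σ A_w = 16 = 2^4 = 16 ✓.


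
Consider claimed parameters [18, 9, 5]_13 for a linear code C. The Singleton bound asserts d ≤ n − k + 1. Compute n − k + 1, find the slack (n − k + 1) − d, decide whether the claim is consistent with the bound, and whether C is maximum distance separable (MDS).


Singleton RHS = n − k + 1 = 10, slack = 5, bound satisfied, not MDS.

Singleton bound: d ≤ n − k + 1.
Here n = 18, k = 9, so n − k + 1 = 10.
Given d = 5, check d ≤ 10: YES.
Slack = (n − k + 1) − d = 5.
The code is NOT MDS (slack = 5 > 0).
Description: the claimed parameters are [18, 9, 5]_13; such a code would be non-MDS.


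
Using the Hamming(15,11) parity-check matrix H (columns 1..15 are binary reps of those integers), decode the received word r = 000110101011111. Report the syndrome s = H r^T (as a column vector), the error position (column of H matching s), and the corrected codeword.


s = (0, 1, 0, 0)^T, error position = 4, corrected codeword c = 000010101011111

Compute s = H r^T mod 2 one row at a time:
  s_1 = 0 + 1 + 0 + 1 + 1 + 1 + 1 + 1 = 6 ≡ 0 (mod 2).
  s_2 = 1 + 1 + 0 + 1 + 1 + 1 + 1 + 1 = 7 ≡ 1 (mod 2).
  s_3 = 0 + 0 + 0 + 1 + 0 + 1 + 1 + 1 = 4 ≡ 0 (mod 2).
  s_4 = 0 + 0 + 1 + 1 + 1 + 1 + 1 + 1 = 6 ≡ 0 (mod 2).
s = (0, 1, 0, 0)^T — this equals column 4 of H (binary 0100), so error is at position 4.
Correct: flip bit 4 of r = 000110101011111 to get c = 000010101011111.


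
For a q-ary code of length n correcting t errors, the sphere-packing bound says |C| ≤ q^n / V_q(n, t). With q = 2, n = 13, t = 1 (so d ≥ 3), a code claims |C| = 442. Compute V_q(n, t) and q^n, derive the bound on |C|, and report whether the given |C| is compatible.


V_q(n, t) = 14, q^n = 8192, Hamming bound = 585, |C| = 442 ≤ bound (satisfied).

Step 1: Compute V_q(n, t) = Σ_{j=0}^1 C(n, j) (q−1)^j.
  j = 0: C(13,0)·(1)^0 = 1·1 = 1.
  j = 1: C(13,1)·(1)^1 = 13·1 = 13.
  V_q(n, t) = 1 + 13 = 14.
Step 2: q^n = 2^13 = 8192.
Step 3: Hamming bound ⌊q^n / V_q(n,t)⌋ = ⌊8192/14⌋ = 585.
Step 4: Compare |C| = 442 to 585: satisfied.
The claimed |C| lies below the Hamming bound.


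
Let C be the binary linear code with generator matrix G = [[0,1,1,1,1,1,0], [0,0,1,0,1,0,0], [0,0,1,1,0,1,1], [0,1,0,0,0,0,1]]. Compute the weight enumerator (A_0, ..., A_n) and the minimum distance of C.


Weight distribution: A_0 = 1, A_1 = 2, A_2 = 2, A_3 = 4, A_4 = 5, A_5 = 2. Minimum distance d = 1.

Enumerate all 2^4 = 16 messages m ∈ F_2^4.
For each, compute codeword c = mG in F_2^7, then tally its weight.
  m = 0000 → c = 0000000, weight = 0.
  m = 1000 → c = 0111110, weight = 5.
  m = 0100 → c = 0010100, weight = 2.
  m = 1100 → c = 0101010, weight = 3.
  m = 0010 → c = 0011011, weight = 4.
  m = 1010 → c = 0100101, weight = 3.
  m = 0110 → c = 0001111, weight = 4.
  m = 1110 → c = 0110001, weight = 3.
  m = 0001 → c = 0100001, weight = 2.
  m = 1001 → c = 0011111, weight = 5.
  m = 0101 → c = 0110101, weight = 4.
  m = 1101 → c = 0001011, weight = 3.
  m = 0011 → c = 0111010, weight = 4.
  m = 1011 → c = 0000100, weight = 1.
  m = 0111 → c = 0101110, weight = 4.
  m = 1111 → c = 0010000, weight = 1.
Tally weights:
  weight 0: 1 codewords.
  weight 1: 2 codewords.
  weight 2: 2 codewords.
  weight 3: 4 codewords.
  weight 4: 5 codewords.
  weight 5: 2 codewords.
Minimum distance d = smallest w > 0 with A_w > 0 = 1.
Sanity: Σ A_w = 16 = 2^4 = 16 ✓.


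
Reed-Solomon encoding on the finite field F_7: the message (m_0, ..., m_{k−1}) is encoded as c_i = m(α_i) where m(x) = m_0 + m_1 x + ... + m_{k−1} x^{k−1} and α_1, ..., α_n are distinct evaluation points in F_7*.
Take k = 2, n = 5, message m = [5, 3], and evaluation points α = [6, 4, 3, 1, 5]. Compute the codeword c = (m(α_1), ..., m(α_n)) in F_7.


c = [2, 3, 0, 1, 6]

Message polynomial: m(x) = 5 + 3·x (mod 7).
For each evaluation point α_i, compute m(α_i) mod 7:
  α_1 = 6: Horner steps 3 → 2, so m(6) = 2.
  α_2 = 4: Horner steps 3 → 3, so m(4) = 3.
  α_3 = 3: Horner steps 3 → 0, so m(3) = 0.
  α_4 = 1: Horner steps 3 → 1, so m(1) = 1.
  α_5 = 5: Horner steps 3 → 6, so m(5) = 6.
Codeword c = [2, 3, 0, 1, 6] ∈ F_7^5.


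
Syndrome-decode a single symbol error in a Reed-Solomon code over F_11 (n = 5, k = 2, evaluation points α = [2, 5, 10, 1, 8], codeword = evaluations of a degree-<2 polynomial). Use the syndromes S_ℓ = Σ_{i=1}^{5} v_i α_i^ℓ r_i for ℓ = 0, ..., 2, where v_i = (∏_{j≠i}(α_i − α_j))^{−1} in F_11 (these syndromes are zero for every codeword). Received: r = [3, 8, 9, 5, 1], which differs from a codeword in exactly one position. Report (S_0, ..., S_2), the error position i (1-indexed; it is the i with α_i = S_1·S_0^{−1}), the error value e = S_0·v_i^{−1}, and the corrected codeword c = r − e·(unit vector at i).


S = (10, 3, 2), error at position 5, error magnitude e = 10, c = [3, 8, 9, 5, 2].

Step 1: column multipliers v_i = (∏_{j≠i}(α_i − α_j))^{−1} mod 11.
  i = 1 (α = 2): (2−5)(2−10)(2−1)(2−8) = (−3)·(−8)·1·(−6) = −144 ≡ 10, so v_1 = 10^{−1} = 10 (mod 11).
  i = 2 (α = 5): (5−2)(5−10)(5−1)(5−8) = 3·(−5)·4·(−3) = 180 ≡ 4, so v_2 = 4^{−1} = 3 (mod 11).
  i = 3 (α = 10): (10−2)(10−5)(10−1)(10−8) = 8·5·9·2 = 720 ≡ 5, so v_3 = 5^{−1} = 9 (mod 11).
  i = 4 (α = 1): (1−2)(1−5)(1−10)(1−8) = (−1)·(−4)·(−9)·(−7) = 252 ≡ 10, so v_4 = 10^{−1} = 10 (mod 11).
  i = 5 (α = 8): (8−2)(8−5)(8−10)(8−1) = 6·3·(−2)·7 = −252 ≡ 1, so v_5 = 1^{−1} = 1 (mod 11).
  v = [10, 3, 9, 10, 1].
Step 2: syndromes of r = [3, 8, 9, 5, 1] (all sums mod 11).
  S_0 = Σ v_i r_i = 10·3 + 3·8 + 9·9 + 10·5 + 1·1 = 186 ≡ 10.
  S_1 = Σ v_i α_i r_i = 10·2·3 + 3·5·8 + 9·10·9 + 10·1·5 + 1·8·1 = 1048 ≡ 3.
  α_i^2 mod 11 = [4, 3, 1, 1, 9].
  S_2 = Σ v_i α_i^2 r_i = 10·4·3 + 3·3·8 + 9·1·9 + 10·1·5 + 1·9·1 = 332 ≡ 2.
  S = (10, 3, 2) ≠ 0, so r is not a codeword (an error is present).
Step 3: locate the error. For a single error e at position i, S_ℓ = v_i·e·α_i^ℓ, so α_err = S_1/S_0.
  S_0^{−1} = 10^{−1} = 10 (mod 11), so α_err = 3·10 = 30 ≡ 8 = α_5. Error position i = 5.
  Consistency check: S_2/S_1 = 2·4 = 8 ≡ 8 = α_err ✓ (single-error assumption holds).
Step 4: error magnitude e = S_0/v_5 = S_0·∏_{j≠5}(α_5 − α_j) = 10·1 = 10 ≡ 10 (mod 11).
Step 5: correct position 5: c_5 = r_5 − e = 1 − 10 ≡ 2 (mod 11). Hence c = [3, 8, 9, 5, 2].
  Check: interpolating c through the α_i gives m(x) = 7 + 9·x (degree < 2) with m(α_i) = c_i for every i, so c is indeed a codeword.


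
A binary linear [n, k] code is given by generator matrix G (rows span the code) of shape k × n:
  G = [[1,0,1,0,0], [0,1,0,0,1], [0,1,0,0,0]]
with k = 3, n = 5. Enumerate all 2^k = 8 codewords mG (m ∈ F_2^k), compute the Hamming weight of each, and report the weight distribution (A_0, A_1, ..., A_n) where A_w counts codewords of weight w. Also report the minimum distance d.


Weight distribution: A_0 = 1, A_1 = 2, A_2 = 2, A_3 = 2, A_4 = 1. Minimum distance d = 1.

Enumerate all 2^3 = 8 messages m ∈ F_2^3.
For each, compute codeword c = mG in F_2^5, then tally its weight.
  m = 000 → c = 00000, weight = 0.
  m = 100 → c = 10100, weight = 2.
  m = 010 → c = 01001, weight = 2.
  m = 110 → c = 11101, weight = 4.
  m = 001 → c = 01000, weight = 1.
  m = 101 → c = 11100, weight = 3.
  m = 011 → c = 00001, weight = 1.
  m = 111 → c = 10101, weight = 3.
Tally weights:
  weight 0: 1 codewords.
  weight 1: 2 codewords.
  weight 2: 2 codewords.
  weight 3: 2 codewords.
  weight 4: 1 codewords.
Minimum distance d = smallest w > 0 with A_w > 0 = 1.
Sanity: Σ A_w = 8 = 2^3 = 8 ✓.


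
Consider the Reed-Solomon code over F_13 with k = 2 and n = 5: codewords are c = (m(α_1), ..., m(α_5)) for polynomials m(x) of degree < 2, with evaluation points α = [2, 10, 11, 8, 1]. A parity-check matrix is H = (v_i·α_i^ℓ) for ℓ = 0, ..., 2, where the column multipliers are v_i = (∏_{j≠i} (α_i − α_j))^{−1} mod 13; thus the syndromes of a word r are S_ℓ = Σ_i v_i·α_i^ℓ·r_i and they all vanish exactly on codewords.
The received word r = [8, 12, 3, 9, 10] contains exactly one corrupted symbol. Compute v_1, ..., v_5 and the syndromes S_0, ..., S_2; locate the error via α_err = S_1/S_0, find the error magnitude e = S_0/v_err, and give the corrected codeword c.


S = (6, 8, 2), error at position 2, error magnitude e = 7, c = [8, 5, 3, 9, 10].

Step 1: column multipliers v_i = (∏_{j≠i}(α_i − α_j))^{−1} mod 13.
  i = 1 (α = 2): (2−10)(2−11)(2−8)(2−1) = (−8)·(−9)·(−6)·1 = −432 ≡ 10, so v_1 = 10^{−1} = 4 (mod 13).
  i = 2 (α = 10): (10−2)(10−11)(10−8)(10−1) = 8·(−1)·2·9 = −144 ≡ 12, so v_2 = 12^{−1} = 12 (mod 13).
  i = 3 (α = 11): (11−2)(11−10)(11−8)(11−1) = 9·1·3·10 = 270 ≡ 10, so v_3 = 10^{−1} = 4 (mod 13).
  i = 4 (α = 8): (8−2)(8−10)(8−11)(8−1) = 6·(−2)·(−3)·7 = 252 ≡ 5, so v_4 = 5^{−1} = 8 (mod 13).
  i = 5 (α = 1): (1−2)(1−10)(1−11)(1−8) = (−1)·(−9)·(−10)·(−7) = 630 ≡ 6, so v_5 = 6^{−1} = 11 (mod 13).
  v = [4, 12, 4, 8, 11].
Step 2: syndromes of r = [8, 12, 3, 9, 10] (all sums mod 13).
  S_0 = Σ v_i r_i = 4·8 + 12·12 + 4·3 + 8·9 + 11·10 = 370 ≡ 6.
  S_1 = Σ v_i α_i r_i = 4·2·8 + 12·10·12 + 4·11·3 + 8·8·9 + 11·1·10 = 2322 ≡ 8.
  α_i^2 mod 13 = [4, 9, 4, 12, 1].
  S_2 = Σ v_i α_i^2 r_i = 4·4·8 + 12·9·12 + 4·4·3 + 8·12·9 + 11·1·10 = 2446 ≡ 2.
  S = (6, 8, 2) ≠ 0, so r is not a codeword (an error is present).
Step 3: locate the error. For a single error e at position i, S_ℓ = v_i·e·α_i^ℓ, so α_err = S_1/S_0.
  S_0^{−1} = 6^{−1} = 11 (mod 13), so α_err = 8·11 = 88 ≡ 10 = α_2. Error position i = 2.
  Consistency check: S_2/S_1 = 2·5 = 10 ≡ 10 = α_err ✓ (single-error assumption holds).
Step 4: error magnitude e = S_0/v_2 = S_0·∏_{j≠2}(α_2 − α_j) = 6·12 = 72 ≡ 7 (mod 13).
Step 5: correct position 2: c_2 = r_2 − e = 12 − 7 ≡ 5 (mod 13). Hence c = [8, 5, 3, 9, 10].
  Check: interpolating c through the α_i gives m(x) = 12 + 11·x (degree < 2) with m(α_i) = c_i for every i, so c is indeed a codeword.


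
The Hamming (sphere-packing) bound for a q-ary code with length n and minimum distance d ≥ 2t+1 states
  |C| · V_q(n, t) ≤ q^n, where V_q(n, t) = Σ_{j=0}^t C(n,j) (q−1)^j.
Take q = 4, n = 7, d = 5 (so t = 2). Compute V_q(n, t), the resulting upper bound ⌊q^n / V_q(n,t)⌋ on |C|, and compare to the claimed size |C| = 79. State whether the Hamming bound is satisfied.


V_q(n, t) = 211, q^n = 16384, Hamming bound = 77, |C| = 79 > bound (violated).

Step 1: Compute V_q(n, t) = Σ_{j=0}^2 C(n, j) (q−1)^j.
  j = 0: C(7,0)·(3)^0 = 1·1 = 1.
  j = 1: C(7,1)·(3)^1 = 7·3 = 21.
  j = 2: C(7,2)·(3)^2 = 21·9 = 189.
  V_q(n, t) = 1 + 21 + 189 = 211.
Step 2: q^n = 4^7 = 16384.
Step 3: Hamming bound ⌊q^n / V_q(n,t)⌋ = ⌊16384/211⌋ = 77.
Step 4: Compare |C| = 79 to 77: violated.
The claimed |C| lies above the Hamming bound, so no 4-ary code of length 7 with d ≥ 5 can have 79 codewords.


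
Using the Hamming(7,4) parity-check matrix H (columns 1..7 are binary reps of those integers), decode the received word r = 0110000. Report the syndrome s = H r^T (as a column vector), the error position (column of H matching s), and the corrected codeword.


s = (0, 0, 1)^T, error position = 1, corrected codeword c = 1110000

Compute s = H r^T mod 2 one row at a time:
  s_1 = 0 + 0 + 0 + 0 = 0 ≡ 0 (mod 2).
  s_2 = 1 + 1 + 0 + 0 = 2 ≡ 0 (mod 2).
  s_3 = 0 + 1 + 0 + 0 = 1 ≡ 1 (mod 2).
s = (0, 0, 1)^T — this equals column 1 of H (binary 001), so error is at position 1.
Correct: flip bit 1 of r = 0110000 to get c = 1110000.


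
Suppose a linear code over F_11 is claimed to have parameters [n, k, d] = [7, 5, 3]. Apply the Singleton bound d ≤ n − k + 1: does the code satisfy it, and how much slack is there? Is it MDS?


Singleton RHS = n − k + 1 = 3, slack = 0, bound satisfied, MDS.

Singleton bound: d ≤ n − k + 1.
Here n = 7, k = 5, so n − k + 1 = 3.
Given d = 3, check d ≤ 3: YES.
Slack = (n − k + 1) − d = 0.
The code is MDS (slack = 0).
Description: the claimed parameters are [7, 5, 3]_11; such a code would be MDS (meets Singleton bound).


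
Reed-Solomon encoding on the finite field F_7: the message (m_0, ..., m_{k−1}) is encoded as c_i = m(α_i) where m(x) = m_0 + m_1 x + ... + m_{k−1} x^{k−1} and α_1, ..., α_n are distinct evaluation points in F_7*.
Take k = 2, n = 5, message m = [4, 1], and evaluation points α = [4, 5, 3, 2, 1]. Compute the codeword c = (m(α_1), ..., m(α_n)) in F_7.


c = [1, 2, 0, 6, 5]

Message polynomial: m(x) = 4 + 1·x (mod 7).
For each evaluation point α_i, compute m(α_i) mod 7:
  α_1 = 4: Horner steps 1 → 1, so m(4) = 1.
  α_2 = 5: Horner steps 1 → 2, so m(5) = 2.
  α_3 = 3: Horner steps 1 → 0, so m(3) = 0.
  α_4 = 2: Horner steps 1 → 6, so m(2) = 6.
  α_5 = 1: Horner steps 1 → 5, so m(1) = 5.
Codeword c = [1, 2, 0, 6, 5] ∈ F_7^5.


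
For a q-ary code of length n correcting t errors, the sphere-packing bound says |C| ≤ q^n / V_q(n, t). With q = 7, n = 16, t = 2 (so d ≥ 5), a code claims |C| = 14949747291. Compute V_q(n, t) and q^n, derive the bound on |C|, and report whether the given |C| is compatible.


V_q(n, t) = 4417, q^n = 33232930569601, Hamming bound = 7523869270, |C| = 14949747291 > bound (violated).

Step 1: Compute V_q(n, t) = Σ_{j=0}^2 C(n, j) (q−1)^j.
  j = 0: C(16,0)·(6)^0 = 1·1 = 1.
  j = 1: C(16,1)·(6)^1 = 16·6 = 96.
  j = 2: C(16,2)·(6)^2 = 120·36 = 4320.
  V_q(n, t) = 1 + 96 + 4320 = 4417.
Step 2: q^n = 7^16 = 33232930569601.
Step 3: Hamming bound ⌊q^n / V_q(n,t)⌋ = ⌊33232930569601/4417⌋ = 7523869270.
Step 4: Compare |C| = 14949747291 to 7523869270: violated.
The claimed |C| lies above the Hamming bound, so no 7-ary code of length 16 with d ≥ 5 can have 14949747291 codewords.


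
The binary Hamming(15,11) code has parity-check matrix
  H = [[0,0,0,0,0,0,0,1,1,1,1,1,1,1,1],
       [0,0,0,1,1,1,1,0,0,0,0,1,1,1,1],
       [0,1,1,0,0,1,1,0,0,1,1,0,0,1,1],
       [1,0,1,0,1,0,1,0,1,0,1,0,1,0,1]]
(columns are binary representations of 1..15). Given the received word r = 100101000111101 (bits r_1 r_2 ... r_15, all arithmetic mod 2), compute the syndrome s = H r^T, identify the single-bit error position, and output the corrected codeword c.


s = (1, 1, 0, 0)^T, error position = 12, corrected codeword c = 100101000110101

Compute s = H r^T mod 2 one row at a time:
  s_1 = 0 + 0 + 1 + 1 + 1 + 1 + 0 + 1 = 5 ≡ 1 (mod 2).
  s_2 = 1 + 0 + 1 + 0 + 1 + 1 + 0 + 1 = 5 ≡ 1 (mod 2).
  s_3 = 0 + 0 + 1 + 0 + 1 + 1 + 0 + 1 = 4 ≡ 0 (mod 2).
  s_4 = 1 + 0 + 0 + 0 + 0 + 1 + 1 + 1 = 4 ≡ 0 (mod 2).
s = (1, 1, 0, 0)^T — this equals column 12 of H (binary 1100), so error is at position 12.
Correct: flip bit 12 of r = 100101000111101 to get c = 100101000110101.


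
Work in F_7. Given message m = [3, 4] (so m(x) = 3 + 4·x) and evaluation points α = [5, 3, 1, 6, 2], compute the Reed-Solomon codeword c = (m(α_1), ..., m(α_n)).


c = [2, 1, 0, 6, 4]

Message polynomial: m(x) = 3 + 4·x (mod 7).
For each evaluation point α_i, compute m(α_i) mod 7:
  α_1 = 5: Horner steps 4 → 2, so m(5) = 2.
  α_2 = 3: Horner steps 4 → 1, so m(3) = 1.
  α_3 = 1: Horner steps 4 → 0, so m(1) = 0.
  α_4 = 6: Horner steps 4 → 6, so m(6) = 6.
  α_5 = 2: Horner steps 4 → 4, so m(2) = 4.
Codeword c = [2, 1, 0, 6, 4] ∈ F_7^5.


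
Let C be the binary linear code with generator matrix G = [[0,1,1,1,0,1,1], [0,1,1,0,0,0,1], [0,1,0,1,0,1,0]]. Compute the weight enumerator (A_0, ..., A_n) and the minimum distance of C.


Weight distribution: A_0 = 1, A_1 = 1, A_2 = 2, A_3 = 2, A_4 = 1, A_5 = 1. Minimum distance d = 1.

Enumerate all 2^3 = 8 messages m ∈ F_2^3.
For each, compute codeword c = mG in F_2^7, then tally its weight.
  m = 000 → c = 0000000, weight = 0.
  m = 100 → c = 0111011, weight = 5.
  m = 010 → c = 0110001, weight = 3.
  m = 110 → c = 0001010, weight = 2.
  m = 001 → c = 0101010, weight = 3.
  m = 101 → c = 0010001, weight = 2.
  m = 011 → c = 0011011, weight = 4.
  m = 111 → c = 0100000, weight = 1.
Tally weights:
  weight 0: 1 codewords.
  weight 1: 1 codewords.
  weight 2: 2 codewords.
  weight 3: 2 codewords.
  weight 4: 1 codewords.
  weight 5: 1 codewords.
Minimum distance d = smallest w > 0 with A_w > 0 = 1.
Sanity: Σ A_w = 8 = 2^3 = 8 ✓.


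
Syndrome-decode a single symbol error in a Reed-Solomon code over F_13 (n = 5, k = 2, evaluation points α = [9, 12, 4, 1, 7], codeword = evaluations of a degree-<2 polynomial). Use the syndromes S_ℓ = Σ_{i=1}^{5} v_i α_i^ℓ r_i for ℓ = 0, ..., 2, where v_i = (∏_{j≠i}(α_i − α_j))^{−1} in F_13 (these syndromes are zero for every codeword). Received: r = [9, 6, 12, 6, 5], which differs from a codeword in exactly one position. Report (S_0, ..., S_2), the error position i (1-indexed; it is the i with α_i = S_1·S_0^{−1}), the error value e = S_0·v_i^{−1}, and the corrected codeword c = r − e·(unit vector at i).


S = (8, 5, 8), error at position 2, error magnitude e = 4, c = [9, 2, 12, 6, 5].

Step 1: column multipliers v_i = (∏_{j≠i}(α_i − α_j))^{−1} mod 13.
  i = 1 (α = 9): (9−12)(9−4)(9−1)(9−7) = (−3)·5·8·2 = −240 ≡ 7, so v_1 = 7^{−1} = 2 (mod 13).
  i = 2 (α = 12): (12−9)(12−4)(12−1)(12−7) = 3·8·11·5 = 1320 ≡ 7, so v_2 = 7^{−1} = 2 (mod 13).
  i = 3 (α = 4): (4−9)(4−12)(4−1)(4−7) = (−5)·(−8)·3·(−3) = −360 ≡ 4, so v_3 = 4^{−1} = 10 (mod 13).
  i = 4 (α = 1): (1−9)(1−12)(1−4)(1−7) = (−8)·(−11)·(−3)·(−6) = 1584 ≡ 11, so v_4 = 11^{−1} = 6 (mod 13).
  i = 5 (α = 7): (7−9)(7−12)(7−4)(7−1) = (−2)·(−5)·3·6 = 180 ≡ 11, so v_5 = 11^{−1} = 6 (mod 13).
  v = [2, 2, 10, 6, 6].
Step 2: syndromes of r = [9, 6, 12, 6, 5] (all sums mod 13).
  S_0 = Σ v_i r_i = 2·9 + 2·6 + 10·12 + 6·6 + 6·5 = 216 ≡ 8.
  S_1 = Σ v_i α_i r_i = 2·9·9 + 2·12·6 + 10·4·12 + 6·1·6 + 6·7·5 = 1032 ≡ 5.
  α_i^2 mod 13 = [3, 1, 3, 1, 10].
  S_2 = Σ v_i α_i^2 r_i = 2·3·9 + 2·1·6 + 10·3·12 + 6·1·6 + 6·10·5 = 762 ≡ 8.
  S = (8, 5, 8) ≠ 0, so r is not a codeword (an error is present).
Step 3: locate the error. For a single error e at position i, S_ℓ = v_i·e·α_i^ℓ, so α_err = S_1/S_0.
  S_0^{−1} = 8^{−1} = 5 (mod 13), so α_err = 5·5 = 25 ≡ 12 = α_2. Error position i = 2.
  Consistency check: S_2/S_1 = 8·8 = 64 ≡ 12 = α_err ✓ (single-error assumption holds).
Step 4: error magnitude e = S_0/v_2 = S_0·∏_{j≠2}(α_2 − α_j) = 8·7 = 56 ≡ 4 (mod 13).
Step 5: correct position 2: c_2 = r_2 − e = 6 − 4 ≡ 2 (mod 13). Hence c = [9, 2, 12, 6, 5].
  Check: interpolating c through the α_i gives m(x) = 4 + 2·x (degree < 2) with m(α_i) = c_i for every i, so c is indeed a codeword.


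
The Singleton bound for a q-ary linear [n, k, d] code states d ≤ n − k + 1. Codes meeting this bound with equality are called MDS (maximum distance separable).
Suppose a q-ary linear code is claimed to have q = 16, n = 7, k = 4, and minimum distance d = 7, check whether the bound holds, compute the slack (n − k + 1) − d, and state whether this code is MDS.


Singleton RHS = n − k + 1 = 4, slack = -3, bound violated (no such code; not MDS).

Singleton bound: d ≤ n − k + 1.
Here n = 7, k = 4, so n − k + 1 = 4.
Given d = 7, check d ≤ 4: NO.
Slack = (n − k + 1) − d = -3.
The slack is negative: d = 7 exceeds n − k + 1 = 4 by 3, so the Singleton bound is violated and no linear [7, 4, 7]_16 code can exist. In particular it is not MDS (MDS requires d = n − k + 1 exactly).
Description: the claimed parameters are [7, 4, 7]_16; such a code would be impossible (violates the Singleton bound).


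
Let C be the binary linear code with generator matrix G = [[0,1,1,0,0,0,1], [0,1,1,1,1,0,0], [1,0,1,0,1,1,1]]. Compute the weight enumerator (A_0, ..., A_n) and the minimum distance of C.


Weight distribution: A_0 = 1, A_3 = 2, A_4 = 3, A_5 = 2. Minimum distance d = 3.

Enumerate all 2^3 = 8 messages m ∈ F_2^3.
For each, compute codeword c = mG in F_2^7, then tally its weight.
  m = 000 → c = 0000000, weight = 0.
  m = 100 → c = 0110001, weight = 3.
  m = 010 → c = 0111100, weight = 4.
  m = 110 → c = 0001101, weight = 3.
  m = 001 → c = 1010111, weight = 5.
  m = 101 → c = 1100110, weight = 4.
  m = 011 → c = 1101011, weight = 5.
  m = 111 → c = 1011010, weight = 4.
Tally weights:
  weight 0: 1 codewords.
  weight 3: 2 codewords.
  weight 4: 3 codewords.
  weight 5: 2 codewords.
Minimum distance d = smallest w > 0 with A_w > 0 = 3.
Sanity: Σ A_w = 8 = 2^3 = 8 ✓.
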